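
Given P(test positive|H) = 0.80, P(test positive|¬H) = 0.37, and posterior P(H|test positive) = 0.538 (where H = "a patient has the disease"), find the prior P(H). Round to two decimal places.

P(H) = 0.35

Bayes' rule in odds form gives O(H|E) = O(H)·[P(E|H)/P(E|¬H)], hence O(H) = O(H|E)/LR.
Posterior odds = 0.538/(1−0.538) = 1.1645. LR = 0.80/0.37 = 2.1622.
Prior odds = 1.1645/2.1622 = 0.5386, so P(H) = 0.5386/(1+0.5386) ≈ 0.35.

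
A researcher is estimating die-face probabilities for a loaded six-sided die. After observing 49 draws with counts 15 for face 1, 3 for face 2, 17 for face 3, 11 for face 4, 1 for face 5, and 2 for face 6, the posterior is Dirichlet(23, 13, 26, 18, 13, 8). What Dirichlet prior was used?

For a Dirichlet(α) prior with multinomial counts c, the posterior is Dirichlet(α + c) componentwise.
Subtract each count from the matching posterior parameter: 23−15=8, 13−3=10, 26−17=9, 18−11=7, 13−1=12, 8−2=6.

Dirichlet(8, 10, 9, 7, 12, 6)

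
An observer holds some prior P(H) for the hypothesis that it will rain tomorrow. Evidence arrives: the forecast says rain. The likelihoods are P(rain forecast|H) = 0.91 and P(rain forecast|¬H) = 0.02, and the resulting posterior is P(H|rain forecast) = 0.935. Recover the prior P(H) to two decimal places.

P(H) = 0.24

In odds form, posterior odds = prior odds × likelihood ratio, so prior odds = posterior odds ÷ LR.
Posterior odds = 0.935/(1−0.935) = 14.3846. LR = 0.91/0.02 = 45.5000.
Prior odds = 14.3846/45.5000 = 0.3161, so P(H) = 0.3161/(1+0.3161) ≈ 0.24.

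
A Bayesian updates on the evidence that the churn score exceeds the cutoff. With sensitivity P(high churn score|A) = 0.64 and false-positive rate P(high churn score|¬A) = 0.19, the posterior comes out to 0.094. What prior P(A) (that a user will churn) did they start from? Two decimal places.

Bayes' rule in odds form gives O(A|E) = O(A)·[P(E|A)/P(E|¬A)], hence O(A) = O(A|E)/LR.
Posterior odds = 0.094/(1−0.094) = 0.1038. LR = 0.64/0.19 = 3.3684.
Prior odds = 0.1038/3.3684 = 0.0308, so P(A) = 0.0308/(1+0.0308) ≈ 0.03.

P(A) = 0.03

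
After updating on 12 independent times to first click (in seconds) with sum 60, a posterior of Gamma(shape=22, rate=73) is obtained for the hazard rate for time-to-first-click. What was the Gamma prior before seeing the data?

For an exponential likelihood with a Gamma(α, β) prior on the rate, n observations with total T give posterior Gamma(α+n, β+T).
So α = 22 − 12 = 10 and β = 73 − 60 = 13.

Gamma(shape=10, rate=13)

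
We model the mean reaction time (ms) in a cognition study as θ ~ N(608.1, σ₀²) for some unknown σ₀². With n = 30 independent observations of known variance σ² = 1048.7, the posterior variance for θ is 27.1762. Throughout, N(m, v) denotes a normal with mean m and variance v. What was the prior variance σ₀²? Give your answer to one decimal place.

For the Normal–Normal model with known σ², precisions add: τ_n = τ₀ + n/σ².
So 1/σ₀² = 1/27.1762 − 30/1048.7 = 0.036797 − 0.028607 = 0.008190.
Hence σ₀² = 1/0.008190 ≈ 122.1.

σ₀² = 122.1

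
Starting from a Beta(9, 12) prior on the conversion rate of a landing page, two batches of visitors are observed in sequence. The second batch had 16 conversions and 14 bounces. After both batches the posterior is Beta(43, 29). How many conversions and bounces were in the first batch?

18 conversions and 3 bounces

Sequential conjugate updates are equivalent to a single update on the pooled data, so total successes = posterior α − prior α and total failures = posterior β − prior β.
Total across both batches: 43−9=34 conversions, 29−12=17 bounces.
Subtract the second batch: 34−16=18 conversions and 17−14=3 bounces.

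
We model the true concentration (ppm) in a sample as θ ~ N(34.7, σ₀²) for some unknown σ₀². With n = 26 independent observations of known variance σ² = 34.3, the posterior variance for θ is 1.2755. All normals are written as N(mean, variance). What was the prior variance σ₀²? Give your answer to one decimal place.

σ₀² = 38.5

Posterior precision equals prior precision plus data precision: 1/σ_n² = 1/σ₀² + n/σ².
So 1/σ₀² = 1/1.2755 − 26/34.3 = 0.784006 − 0.758017 = 0.025989.
Hence σ₀² = 1/0.025989 ≈ 38.5.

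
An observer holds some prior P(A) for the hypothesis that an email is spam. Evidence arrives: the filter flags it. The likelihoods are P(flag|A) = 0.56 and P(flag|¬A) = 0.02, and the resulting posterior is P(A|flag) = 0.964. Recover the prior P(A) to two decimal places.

Bayes' rule in odds form gives O(A|E) = O(A)·[P(E|A)/P(E|¬A)], hence O(A) = O(A|E)/LR.
Posterior odds = 0.964/(1−0.964) = 26.7778. LR = 0.56/0.02 = 28.0000.
Prior odds = 26.7778/28.0000 = 0.9563, so P(A) = 0.9563/(1+0.9563) ≈ 0.49.

P(A) = 0.49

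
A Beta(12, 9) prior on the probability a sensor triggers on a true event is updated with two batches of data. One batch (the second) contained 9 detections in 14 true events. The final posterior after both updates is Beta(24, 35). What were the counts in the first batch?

3 detections and 21 misses

Because Beta–binomial updating is additive in the counts, the combined data contributed (α_post−α_prior, β_post−β_prior) successes and failures.
Total across both batches: 24−12=12 detections, 35−9=26 misses.
Subtract the second batch: 12−9=3 detections and 26−5=21 misses.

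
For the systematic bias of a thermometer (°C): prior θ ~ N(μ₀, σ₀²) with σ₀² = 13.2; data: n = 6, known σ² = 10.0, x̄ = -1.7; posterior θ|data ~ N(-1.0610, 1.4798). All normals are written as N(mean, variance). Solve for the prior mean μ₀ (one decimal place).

The posterior mean is a precision-weighted average: μ_n = (τ₀μ₀ + τ_data·x̄)/(τ₀+τ_data), with τ₀=1/σ₀² and τ_data=n/σ².
Here τ₀ = 1/13.2 = 0.075758 and τ_data = 6/10.0 = 0.600000, so τ_n = 0.675758.
Rearranging for μ₀: μ₀ = (μ_n·τ_n − τ_data·x̄)/τ₀ = (-1.0610·0.675758 − 0.600000·-1.7) / 0.075758 = 0.303021/0.075758 ≈ 4.0.

μ₀ = 4.0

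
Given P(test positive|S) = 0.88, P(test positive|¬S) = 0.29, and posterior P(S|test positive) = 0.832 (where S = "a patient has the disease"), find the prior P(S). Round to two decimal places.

P(S) = 0.62

Bayes' rule in odds form gives O(S|E) = O(S)·[P(E|S)/P(E|¬S)], hence O(S) = O(S|E)/LR.
Posterior odds = 0.832/(1−0.832) = 4.9524. LR = 0.88/0.29 = 3.0345.
Prior odds = 4.9524/3.0345 = 1.6320, so P(S) = 1.6320/(1+1.6320) ≈ 0.62.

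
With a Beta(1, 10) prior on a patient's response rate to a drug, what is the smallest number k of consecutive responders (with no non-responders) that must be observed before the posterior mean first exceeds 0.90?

k = 90

After k responders and 0 non-responders the posterior is Beta(1+k, 10), with mean (1+k)/(1+10+k).
Set (1+k)/(11+k) > 0.90 and solve: k > (0.90·11 − 1)/(1 − 0.90) = 89.000.
The smallest integer exceeding 89.000 is 90.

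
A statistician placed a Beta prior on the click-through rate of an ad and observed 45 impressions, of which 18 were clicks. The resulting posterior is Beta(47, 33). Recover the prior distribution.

Beta(29, 6)

Under Beta–binomial conjugacy the posterior parameters are (α+s, β+f).
So α = 47 − 18 = 29 and β = 33 − 27 = 6.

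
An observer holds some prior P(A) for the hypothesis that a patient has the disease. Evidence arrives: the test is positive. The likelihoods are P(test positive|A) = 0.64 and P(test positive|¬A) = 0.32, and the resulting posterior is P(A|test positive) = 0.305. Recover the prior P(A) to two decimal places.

P(A) = 0.18

In odds form, posterior odds = prior odds × likelihood ratio, so prior odds = posterior odds ÷ LR.
Posterior odds = 0.305/(1−0.305) = 0.4388. LR = 0.64/0.32 = 2.0000.
Prior odds = 0.4388/2.0000 = 0.2194, so P(A) = 0.2194/(1+0.2194) ≈ 0.18.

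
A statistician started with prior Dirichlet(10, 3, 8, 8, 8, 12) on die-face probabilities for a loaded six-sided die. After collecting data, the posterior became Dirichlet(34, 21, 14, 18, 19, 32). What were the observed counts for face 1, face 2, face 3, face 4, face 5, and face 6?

counts (24, 18, 6, 10, 11, 20)

For a Dirichlet(α) prior with multinomial counts c, the posterior is Dirichlet(α + c) componentwise.
Counts are posterior − prior componentwise: 34−10=24, 21−3=18, 14−8=6, 18−8=10, 19−8=11, 32−12=20.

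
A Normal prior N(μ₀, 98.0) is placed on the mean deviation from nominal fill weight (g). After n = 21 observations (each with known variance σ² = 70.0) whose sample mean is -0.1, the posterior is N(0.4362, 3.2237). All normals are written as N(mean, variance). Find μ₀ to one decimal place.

μ₀ = 16.2

The posterior mean is a precision-weighted average: μ_n = (τ₀μ₀ + τ_data·x̄)/(τ₀+τ_data), with τ₀=1/σ₀² and τ_data=n/σ².
Here τ₀ = 1/98.0 = 0.010204 and τ_data = 21/70.0 = 0.300000, so τ_n = 0.310204.
Rearranging for μ₀: μ₀ = (μ_n·τ_n − τ_data·x̄)/τ₀ = (0.4362·0.310204 − 0.300000·-0.1) / 0.010204 = 0.165311/0.010204 ≈ 16.2.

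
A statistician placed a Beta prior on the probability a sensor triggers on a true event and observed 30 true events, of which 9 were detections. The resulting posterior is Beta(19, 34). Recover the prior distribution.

A Beta(α, β) prior with s successes and f failures in binomial data gives a Beta(α+s, β+f) posterior.
So α = 19 − 9 = 10 and β = 34 − 21 = 13.

Beta(10, 13)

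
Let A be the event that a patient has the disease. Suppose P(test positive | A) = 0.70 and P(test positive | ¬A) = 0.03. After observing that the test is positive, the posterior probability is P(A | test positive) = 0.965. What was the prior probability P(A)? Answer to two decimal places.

P(A) = 0.54

In odds form, posterior odds = prior odds × likelihood ratio, so prior odds = posterior odds ÷ LR.
Posterior odds = 0.965/(1−0.965) = 27.5714. LR = 0.70/0.03 = 23.3333.
Prior odds = 27.5714/23.3333 = 1.1816, so P(A) = 1.1816/(1+1.1816) ≈ 0.54.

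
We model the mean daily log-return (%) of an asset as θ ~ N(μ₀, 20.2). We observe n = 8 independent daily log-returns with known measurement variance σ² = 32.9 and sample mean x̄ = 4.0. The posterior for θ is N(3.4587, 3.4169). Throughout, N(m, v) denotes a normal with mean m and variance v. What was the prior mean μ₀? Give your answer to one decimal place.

With known observation variance, the Normal–Normal posterior has precision τ_n = τ₀ + n/σ² and mean μ_n = (τ₀μ₀ + (n/σ²)x̄)/τ_n.
Here τ₀ = 1/20.2 = 0.049505 and τ_data = 8/32.9 = 0.243161, so τ_n = 0.292666.
Rearranging for μ₀: μ₀ = (μ_n·τ_n − τ_data·x̄)/τ₀ = (3.4587·0.292666 − 0.243161·4.0) / 0.049505 = 0.039600/0.049505 ≈ 0.8.

μ₀ = 0.8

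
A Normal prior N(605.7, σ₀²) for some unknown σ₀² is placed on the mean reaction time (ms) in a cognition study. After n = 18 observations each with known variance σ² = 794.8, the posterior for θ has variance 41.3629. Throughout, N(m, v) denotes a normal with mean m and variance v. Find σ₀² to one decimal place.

Posterior precision equals prior precision plus data precision: 1/σ_n² = 1/σ₀² + n/σ².
So 1/σ₀² = 1/41.3629 − 18/794.8 = 0.024176 − 0.022647 = 0.001529.
Hence σ₀² = 1/0.001529 ≈ 654.0.

σ₀² = 654.0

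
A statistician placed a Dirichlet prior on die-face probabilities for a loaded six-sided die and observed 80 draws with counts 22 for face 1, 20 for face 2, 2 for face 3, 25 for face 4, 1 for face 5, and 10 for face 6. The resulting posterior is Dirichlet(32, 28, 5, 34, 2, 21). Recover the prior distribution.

Dirichlet(10, 8, 3, 9, 1, 11)

For a Dirichlet(α) prior with multinomial counts c, the posterior is Dirichlet(α + c) componentwise.
Subtract each count from the matching posterior parameter: 32−22=10, 28−20=8, 5−2=3, 34−25=9, 2−1=1, 21−10=11.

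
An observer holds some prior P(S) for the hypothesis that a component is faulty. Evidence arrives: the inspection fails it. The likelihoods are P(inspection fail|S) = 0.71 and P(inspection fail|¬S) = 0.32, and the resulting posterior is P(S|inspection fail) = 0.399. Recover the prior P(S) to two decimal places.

Bayes' rule in odds form gives O(S|E) = O(S)·[P(E|S)/P(E|¬S)], hence O(S) = O(S|E)/LR.
Posterior odds = 0.399/(1−0.399) = 0.6639. LR = 0.71/0.32 = 2.2188.
Prior odds = 0.6639/2.2188 = 0.2992, so P(S) = 0.2992/(1+0.2992) ≈ 0.23.

P(S) = 0.23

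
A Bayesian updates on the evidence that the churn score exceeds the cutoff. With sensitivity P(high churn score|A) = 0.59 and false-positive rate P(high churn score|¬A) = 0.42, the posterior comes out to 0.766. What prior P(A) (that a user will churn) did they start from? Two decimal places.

In odds form, posterior odds = prior odds × likelihood ratio, so prior odds = posterior odds ÷ LR.
Posterior odds = 0.766/(1−0.766) = 3.2735. LR = 0.59/0.42 = 1.4048.
Prior odds = 3.2735/1.4048 = 2.3302, so P(A) = 2.3302/(1+2.3302) ≈ 0.70.

P(A) = 0.70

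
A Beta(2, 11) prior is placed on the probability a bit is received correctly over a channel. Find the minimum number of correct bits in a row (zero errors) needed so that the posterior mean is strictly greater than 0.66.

k = 20

After k correct bits and 0 errors the posterior is Beta(2+k, 11), with mean (2+k)/(2+11+k).
Set (2+k)/(13+k) > 0.66 and solve: k > (0.66·13 − 2)/(1 − 0.66) = 19.353.
The smallest integer exceeding 19.353 is 20.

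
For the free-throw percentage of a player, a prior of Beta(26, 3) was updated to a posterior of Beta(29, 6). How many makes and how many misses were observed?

3 makes and 3 misses

A Beta(α, β) prior with s successes and f failures in binomial data gives a Beta(α+s, β+f) posterior.
So s = 29 − 26 = 3 and f = 6 − 3 = 3.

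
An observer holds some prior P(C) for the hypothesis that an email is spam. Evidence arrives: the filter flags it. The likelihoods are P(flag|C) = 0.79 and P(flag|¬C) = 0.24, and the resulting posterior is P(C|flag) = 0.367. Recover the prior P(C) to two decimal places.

Bayes' rule in odds form gives O(C|E) = O(C)·[P(E|C)/P(E|¬C)], hence O(C) = O(C|E)/LR.
Posterior odds = 0.367/(1−0.367) = 0.5798. LR = 0.79/0.24 = 3.2917.
Prior odds = 0.5798/3.2917 = 0.1761, so P(C) = 0.1761/(1+0.1761) ≈ 0.15.

P(C) = 0.15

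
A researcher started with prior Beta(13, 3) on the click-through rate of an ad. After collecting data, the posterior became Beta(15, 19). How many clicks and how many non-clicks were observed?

Beta is conjugate to the binomial likelihood: posterior = Beta(a+s, b+f).
So s = 15 − 13 = 2 and f = 19 − 3 = 16.

2 clicks and 16 non-clicks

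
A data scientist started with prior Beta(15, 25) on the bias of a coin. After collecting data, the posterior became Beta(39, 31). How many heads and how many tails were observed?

24 heads and 6 tails

Under Beta–binomial conjugacy the posterior parameters are (a+s, b+f).
Match parameters: s=39−15=24, f=31−25=6.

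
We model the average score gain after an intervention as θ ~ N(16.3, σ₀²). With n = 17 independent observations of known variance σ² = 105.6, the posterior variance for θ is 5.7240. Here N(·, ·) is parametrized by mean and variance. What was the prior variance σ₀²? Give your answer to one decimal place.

Posterior precision equals prior precision plus data precision: 1/σ_n² = 1/σ₀² + n/σ².
So 1/σ₀² = 1/5.7240 − 17/105.6 = 0.174703 − 0.160985 = 0.013718.
Hence σ₀² = 1/0.013718 ≈ 72.9.

σ₀² = 72.9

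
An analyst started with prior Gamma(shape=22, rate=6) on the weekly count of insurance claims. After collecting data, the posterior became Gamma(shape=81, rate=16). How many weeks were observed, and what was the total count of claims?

Gamma–Poisson conjugacy: posterior shape = α + Σxᵢ, posterior rate = β + n.
Matching: Σxᵢ = 81 − 22 = 59 and n = 16 − 6 = 10.

n = 10 weeks with total 59 claims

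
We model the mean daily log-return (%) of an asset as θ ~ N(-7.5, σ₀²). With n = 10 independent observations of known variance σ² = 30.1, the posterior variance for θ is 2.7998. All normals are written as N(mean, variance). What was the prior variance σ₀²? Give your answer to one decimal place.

Posterior precision equals prior precision plus data precision: 1/σ_n² = 1/σ₀² + n/σ².
So 1/σ₀² = 1/2.7998 − 10/30.1 = 0.357168 − 0.332226 = 0.024942.
Hence σ₀² = 1/0.024942 ≈ 40.1.

σ₀² = 40.1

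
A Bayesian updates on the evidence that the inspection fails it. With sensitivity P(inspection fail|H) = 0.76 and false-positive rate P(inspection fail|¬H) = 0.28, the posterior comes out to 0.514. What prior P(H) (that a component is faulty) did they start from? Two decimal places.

P(H) = 0.28

Bayes' rule in odds form gives O(H|E) = O(H)·[P(E|H)/P(E|¬H)], hence O(H) = O(H|E)/LR.
Posterior odds = 0.514/(1−0.514) = 1.0576. LR = 0.76/0.28 = 2.7143.
Prior odds = 1.0576/2.7143 = 0.3896, so P(H) = 0.3896/(1+0.3896) ≈ 0.28.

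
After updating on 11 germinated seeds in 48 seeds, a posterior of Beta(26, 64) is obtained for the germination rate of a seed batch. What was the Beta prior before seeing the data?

Beta(15, 27)

Beta is conjugate to the binomial likelihood: posterior = Beta(α+s, β+f).
Subtract the data counts: 26−11=15, 64−37=27.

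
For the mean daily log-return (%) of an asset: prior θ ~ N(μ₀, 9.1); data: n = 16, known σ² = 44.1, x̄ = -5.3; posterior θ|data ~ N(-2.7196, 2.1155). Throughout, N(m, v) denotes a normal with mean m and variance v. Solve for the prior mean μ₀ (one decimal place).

With known observation variance, the Normal–Normal posterior has precision τ_n = τ₀ + n/σ² and mean μ_n = (τ₀μ₀ + (n/σ²)x̄)/τ_n.
Here τ₀ = 1/9.1 = 0.109890 and τ_data = 16/44.1 = 0.362812, so τ_n = 0.472702.
Rearranging for μ₀: μ₀ = (μ_n·τ_n − τ_data·x̄)/τ₀ = (-2.7196·0.472702 − 0.362812·-5.3) / 0.109890 = 0.637343/0.109890 ≈ 5.8.

μ₀ = 5.8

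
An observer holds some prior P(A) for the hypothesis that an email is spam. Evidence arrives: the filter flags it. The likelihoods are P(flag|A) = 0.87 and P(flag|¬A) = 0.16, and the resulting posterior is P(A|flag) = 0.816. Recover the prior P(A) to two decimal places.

In odds form, posterior odds = prior odds × likelihood ratio, so prior odds = posterior odds ÷ LR.
Posterior odds = 0.816/(1−0.816) = 4.4348. LR = 0.87/0.16 = 5.4375.
Prior odds = 4.4348/5.4375 = 0.8156, so P(A) = 0.8156/(1+0.8156) ≈ 0.45.

P(A) = 0.45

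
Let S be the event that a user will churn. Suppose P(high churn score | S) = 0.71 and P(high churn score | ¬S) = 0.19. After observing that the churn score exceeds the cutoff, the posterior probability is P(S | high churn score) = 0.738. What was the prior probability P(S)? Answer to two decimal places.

Bayes' rule in odds form gives O(S|E) = O(S)·[P(E|S)/P(E|¬S)], hence O(S) = O(S|E)/LR.
Posterior odds = 0.738/(1−0.738) = 2.8168. LR = 0.71/0.19 = 3.7368.
Prior odds = 2.8168/3.7368 = 0.7538, so P(S) = 0.7538/(1+0.7538) ≈ 0.43.

P(S) = 0.43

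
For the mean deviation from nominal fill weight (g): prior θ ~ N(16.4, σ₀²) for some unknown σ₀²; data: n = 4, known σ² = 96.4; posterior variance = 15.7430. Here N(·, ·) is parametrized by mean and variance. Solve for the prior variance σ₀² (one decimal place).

For the Normal–Normal model with known σ², precisions add: τ_n = τ₀ + n/σ².
So 1/σ₀² = 1/15.7430 − 4/96.4 = 0.063520 − 0.041494 = 0.022026.
Hence σ₀² = 1/0.022026 ≈ 45.4.

σ₀² = 45.4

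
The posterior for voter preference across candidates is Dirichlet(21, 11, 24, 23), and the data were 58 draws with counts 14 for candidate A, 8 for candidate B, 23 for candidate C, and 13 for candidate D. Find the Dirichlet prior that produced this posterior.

Dirichlet(7, 3, 1, 10)

For a Dirichlet(α) prior with multinomial counts c, the posterior is Dirichlet(α + c) componentwise.
Subtract each count from the matching posterior parameter: 21−14=7, 11−8=3, 24−23=1, 23−13=10.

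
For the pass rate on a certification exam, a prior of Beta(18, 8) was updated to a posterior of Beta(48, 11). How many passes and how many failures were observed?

Beta is conjugate to the binomial likelihood: posterior = Beta(a+s, b+f).
Match parameters: s=48−18=30, f=11−8=3.

30 passes and 3 failures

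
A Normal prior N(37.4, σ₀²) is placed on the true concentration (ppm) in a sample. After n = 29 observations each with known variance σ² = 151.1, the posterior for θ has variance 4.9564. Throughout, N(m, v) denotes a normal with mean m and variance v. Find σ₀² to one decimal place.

Posterior precision equals prior precision plus data precision: 1/σ_n² = 1/σ₀² + n/σ².
So 1/σ₀² = 1/4.9564 − 29/151.1 = 0.201759 − 0.191926 = 0.009833.
Hence σ₀² = 1/0.009833 ≈ 101.7.

σ₀² = 101.7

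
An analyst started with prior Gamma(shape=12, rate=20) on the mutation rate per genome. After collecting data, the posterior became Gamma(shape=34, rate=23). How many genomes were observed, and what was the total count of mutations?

Gamma–Poisson conjugacy: posterior shape = α + Σxᵢ, posterior rate = β + n.
Matching: Σxᵢ = 34 − 12 = 22 and n = 23 − 20 = 3.

n = 3 genomes with total 22 mutations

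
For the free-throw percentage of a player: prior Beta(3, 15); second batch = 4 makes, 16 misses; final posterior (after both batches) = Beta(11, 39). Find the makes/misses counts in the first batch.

Because Beta–binomial updating is additive in the counts, the combined data contributed (α_post−α_prior, β_post−β_prior) successes and failures.
Total across both batches: 11−3=8 makes, 39−15=24 misses.
Subtract the second batch: 8−4=4 makes and 24−16=8 misses.

4 makes and 8 misses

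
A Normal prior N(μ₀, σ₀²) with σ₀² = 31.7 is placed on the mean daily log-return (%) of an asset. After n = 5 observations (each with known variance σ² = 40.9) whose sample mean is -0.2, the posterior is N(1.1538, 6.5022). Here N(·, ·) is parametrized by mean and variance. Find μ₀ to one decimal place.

μ₀ = 6.4

With known observation variance, the Normal–Normal posterior has precision τ_n = τ₀ + n/σ² and mean μ_n = (τ₀μ₀ + (n/σ²)x̄)/τ_n.
Here τ₀ = 1/31.7 = 0.031546 and τ_data = 5/40.9 = 0.122249, so τ_n = 0.153795.
Rearranging for μ₀: μ₀ = (μ_n·τ_n − τ_data·x̄)/τ₀ = (1.1538·0.153795 − 0.122249·-0.2) / 0.031546 = 0.201898/0.031546 ≈ 6.4.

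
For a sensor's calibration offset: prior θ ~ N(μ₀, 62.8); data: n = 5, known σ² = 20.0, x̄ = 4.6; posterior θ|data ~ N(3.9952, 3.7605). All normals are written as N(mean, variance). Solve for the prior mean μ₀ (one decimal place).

With known observation variance, the Normal–Normal posterior has precision τ_n = τ₀ + n/σ² and mean μ_n = (τ₀μ₀ + (n/σ²)x̄)/τ_n.
Here τ₀ = 1/62.8 = 0.015924 and τ_data = 5/20.0 = 0.250000, so τ_n = 0.265924.
Rearranging for μ₀: μ₀ = (μ_n·τ_n − τ_data·x̄)/τ₀ = (3.9952·0.265924 − 0.250000·4.6) / 0.015924 = -0.087580/0.015924 ≈ -5.5.

μ₀ = -5.5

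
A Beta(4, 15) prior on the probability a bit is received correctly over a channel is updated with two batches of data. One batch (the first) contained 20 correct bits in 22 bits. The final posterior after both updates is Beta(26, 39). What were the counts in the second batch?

2 correct bits and 22 errors

Sequential conjugate updates are equivalent to a single update on the pooled data, so total successes = posterior α − prior α and total failures = posterior β − prior β.
Total across both batches: 26−4=22 correct bits, 39−15=24 errors.
Subtract the first batch: 22−20=2 correct bits and 24−2=22 errors.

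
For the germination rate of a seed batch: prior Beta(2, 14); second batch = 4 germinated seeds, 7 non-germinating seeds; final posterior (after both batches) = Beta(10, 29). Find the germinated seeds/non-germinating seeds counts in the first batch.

4 germinated seeds and 8 non-germinating seeds

Sequential conjugate updates are equivalent to a single update on the pooled data, so total successes = posterior α − prior α and total failures = posterior β − prior β.
Total across both batches: 10−2=8 germinated seeds, 29−14=15 non-germinating seeds.
Subtract the second batch: 8−4=4 germinated seeds and 15−7=8 non-germinating seeds.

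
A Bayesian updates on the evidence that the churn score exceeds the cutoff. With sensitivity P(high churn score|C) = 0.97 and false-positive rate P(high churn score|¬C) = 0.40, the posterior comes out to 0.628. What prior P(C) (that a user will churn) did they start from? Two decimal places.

Bayes' rule in odds form gives O(C|E) = O(C)·[P(E|C)/P(E|¬C)], hence O(C) = O(C|E)/LR.
Posterior odds = 0.628/(1−0.628) = 1.6882. LR = 0.97/0.40 = 2.4250.
Prior odds = 1.6882/2.4250 = 0.6962, so P(C) = 0.6962/(1+0.6962) ≈ 0.41.

P(C) = 0.41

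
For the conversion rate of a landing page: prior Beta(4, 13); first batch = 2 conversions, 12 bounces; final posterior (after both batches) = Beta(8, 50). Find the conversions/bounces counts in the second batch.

2 conversions and 25 bounces

Because Beta–binomial updating is additive in the counts, the combined data contributed (α_post−α_prior, β_post−β_prior) successes and failures.
Total across both batches: 8−4=4 conversions, 50−13=37 bounces.
Subtract the first batch: 4−2=2 conversions and 37−12=25 bounces.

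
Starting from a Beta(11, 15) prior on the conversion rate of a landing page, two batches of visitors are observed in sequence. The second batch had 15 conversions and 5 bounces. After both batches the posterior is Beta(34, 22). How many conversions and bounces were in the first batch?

Sequential conjugate updates are equivalent to a single update on the pooled data, so total successes = posterior α − prior α and total failures = posterior β − prior β.
Total across both batches: 34−11=23 conversions, 22−15=7 bounces.
Subtract the second batch: 23−15=8 conversions and 7−5=2 bounces.

8 conversions and 2 bounces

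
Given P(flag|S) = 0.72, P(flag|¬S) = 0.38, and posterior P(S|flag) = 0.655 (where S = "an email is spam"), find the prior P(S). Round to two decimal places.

P(S) = 0.50

In odds form, posterior odds = prior odds × likelihood ratio, so prior odds = posterior odds ÷ LR.
Posterior odds = 0.655/(1−0.655) = 1.8986. LR = 0.72/0.38 = 1.8947.
Prior odds = 1.8986/1.8947 = 1.0021, so P(S) = 1.0021/(1+1.0021) ≈ 0.50.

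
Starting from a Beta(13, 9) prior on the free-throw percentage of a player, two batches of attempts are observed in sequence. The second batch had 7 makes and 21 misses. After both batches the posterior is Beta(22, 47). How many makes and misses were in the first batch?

2 makes and 17 misses

Sequential conjugate updates are equivalent to a single update on the pooled data, so total successes = posterior α − prior α and total failures = posterior β − prior β.
Total across both batches: 22−13=9 makes, 47−9=38 misses.
Subtract the second batch: 9−7=2 makes and 38−21=17 misses.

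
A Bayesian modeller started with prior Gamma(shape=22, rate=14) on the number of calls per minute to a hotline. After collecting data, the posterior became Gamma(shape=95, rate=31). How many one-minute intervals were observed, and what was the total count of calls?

n = 17 one-minute intervals with total 73 calls

A Gamma(α, β) prior (rate parametrization) on a Poisson rate with n observations summing to S gives posterior Gamma(α+S, β+n).
Matching: Σxᵢ = 95 − 22 = 73 and n = 31 − 14 = 17.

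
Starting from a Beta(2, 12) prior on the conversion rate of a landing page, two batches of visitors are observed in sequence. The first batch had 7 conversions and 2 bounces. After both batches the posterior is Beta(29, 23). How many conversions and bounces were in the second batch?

20 conversions and 9 bounces

Because Beta–binomial updating is additive in the counts, the combined data contributed (α_post−α_prior, β_post−β_prior) successes and failures.
Total across both batches: 29−2=27 conversions, 23−12=11 bounces.
Subtract the first batch: 27−7=20 conversions and 11−2=9 bounces.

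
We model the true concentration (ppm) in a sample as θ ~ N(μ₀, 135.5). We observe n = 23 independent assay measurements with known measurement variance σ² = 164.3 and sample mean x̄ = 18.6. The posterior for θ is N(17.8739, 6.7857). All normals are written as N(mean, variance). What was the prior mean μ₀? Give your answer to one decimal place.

μ₀ = 4.1

With known observation variance, the Normal–Normal posterior has precision τ_n = τ₀ + n/σ² and mean μ_n = (τ₀μ₀ + (n/σ²)x̄)/τ_n.
Here τ₀ = 1/135.5 = 0.007380 and τ_data = 23/164.3 = 0.139988, so τ_n = 0.147368.
Rearranging for μ₀: μ₀ = (μ_n·τ_n − τ_data·x̄)/τ₀ = (17.8739·0.147368 − 0.139988·18.6) / 0.007380 = 0.030264/0.007380 ≈ 4.1.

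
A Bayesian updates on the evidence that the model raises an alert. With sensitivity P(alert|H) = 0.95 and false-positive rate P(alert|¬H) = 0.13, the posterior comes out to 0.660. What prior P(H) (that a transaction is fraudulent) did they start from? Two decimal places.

P(H) = 0.21

Bayes' rule in odds form gives O(H|E) = O(H)·[P(E|H)/P(E|¬H)], hence O(H) = O(H|E)/LR.
Posterior odds = 0.660/(1−0.660) = 1.9412. LR = 0.95/0.13 = 7.3077.
Prior odds = 1.9412/7.3077 = 0.2656, so P(H) = 0.2656/(1+0.2656) ≈ 0.21.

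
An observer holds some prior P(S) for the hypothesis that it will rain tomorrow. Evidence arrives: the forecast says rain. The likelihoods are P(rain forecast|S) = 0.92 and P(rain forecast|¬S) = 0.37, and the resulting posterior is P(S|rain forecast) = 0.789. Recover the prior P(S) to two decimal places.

P(S) = 0.60

In odds form, posterior odds = prior odds × likelihood ratio, so prior odds = posterior odds ÷ LR.
Posterior odds = 0.789/(1−0.789) = 3.7393. LR = 0.92/0.37 = 2.4865.
Prior odds = 3.7393/2.4865 = 1.5038, so P(S) = 1.5038/(1+1.5038) ≈ 0.60.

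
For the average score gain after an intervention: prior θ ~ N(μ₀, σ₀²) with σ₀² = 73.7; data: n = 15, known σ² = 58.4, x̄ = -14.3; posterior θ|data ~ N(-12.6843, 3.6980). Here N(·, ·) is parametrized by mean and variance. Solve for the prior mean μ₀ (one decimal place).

μ₀ = 17.9

The posterior mean is a precision-weighted average: μ_n = (τ₀μ₀ + τ_data·x̄)/(τ₀+τ_data), with τ₀=1/σ₀² and τ_data=n/σ².
Here τ₀ = 1/73.7 = 0.013569 and τ_data = 15/58.4 = 0.256849, so τ_n = 0.270418.
Rearranging for μ₀: μ₀ = (μ_n·τ_n − τ_data·x̄)/τ₀ = (-12.6843·0.270418 − 0.256849·-14.3) / 0.013569 = 0.242878/0.013569 ≈ 17.9.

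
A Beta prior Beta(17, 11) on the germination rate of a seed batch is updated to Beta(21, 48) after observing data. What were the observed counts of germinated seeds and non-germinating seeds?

Under Beta–binomial conjugacy the posterior parameters are (α+s, β+f).
So s = 21 − 17 = 4 and f = 48 − 11 = 37.

4 germinated seeds and 37 non-germinating seeds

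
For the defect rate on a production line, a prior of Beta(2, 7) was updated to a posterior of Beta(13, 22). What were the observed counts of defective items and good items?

Beta is conjugate to the binomial likelihood: posterior = Beta(α+s, β+f).
So s = 13 − 2 = 11 and f = 22 − 7 = 15.

11 defective items and 15 good items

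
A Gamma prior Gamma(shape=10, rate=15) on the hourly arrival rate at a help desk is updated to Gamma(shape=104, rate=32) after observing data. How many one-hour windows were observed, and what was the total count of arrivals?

A Gamma(α, β) prior (rate parametrization) on a Poisson rate with n observations summing to S gives posterior Gamma(α+S, β+n).
Matching: Σxᵢ = 104 − 10 = 94 and n = 32 − 15 = 17.

n = 17 one-hour windows with total 94 arrivals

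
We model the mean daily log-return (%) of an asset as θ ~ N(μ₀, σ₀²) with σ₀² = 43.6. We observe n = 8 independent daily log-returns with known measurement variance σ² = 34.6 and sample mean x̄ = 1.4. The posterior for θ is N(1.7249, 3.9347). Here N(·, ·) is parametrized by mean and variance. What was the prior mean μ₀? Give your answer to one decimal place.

μ₀ = 5.0

The posterior mean is a precision-weighted average: μ_n = (τ₀μ₀ + τ_data·x̄)/(τ₀+τ_data), with τ₀=1/σ₀² and τ_data=n/σ².
Here τ₀ = 1/43.6 = 0.022936 and τ_data = 8/34.6 = 0.231214, so τ_n = 0.254150.
Rearranging for μ₀: μ₀ = (μ_n·τ_n − τ_data·x̄)/τ₀ = (1.7249·0.254150 − 0.231214·1.4) / 0.022936 = 0.114684/0.022936 ≈ 5.0.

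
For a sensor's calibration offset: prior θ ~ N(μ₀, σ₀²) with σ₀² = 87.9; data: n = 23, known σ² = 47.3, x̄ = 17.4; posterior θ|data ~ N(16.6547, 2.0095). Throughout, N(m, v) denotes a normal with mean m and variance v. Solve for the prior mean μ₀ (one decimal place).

The posterior mean is a precision-weighted average: μ_n = (τ₀μ₀ + τ_data·x̄)/(τ₀+τ_data), with τ₀=1/σ₀² and τ_data=n/σ².
Here τ₀ = 1/87.9 = 0.011377 and τ_data = 23/47.3 = 0.486258, so τ_n = 0.497635.
Rearranging for μ₀: μ₀ = (μ_n·τ_n − τ_data·x̄)/τ₀ = (16.6547·0.497635 − 0.486258·17.4) / 0.011377 = -0.172928/0.011377 ≈ -15.2.

μ₀ = -15.2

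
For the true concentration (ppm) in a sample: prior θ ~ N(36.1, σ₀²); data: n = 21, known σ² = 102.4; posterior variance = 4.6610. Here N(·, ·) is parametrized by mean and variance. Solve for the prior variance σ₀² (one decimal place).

σ₀² = 105.6

For the Normal–Normal model with known σ², precisions add: τ_n = τ₀ + n/σ².
So 1/σ₀² = 1/4.6610 − 21/102.4 = 0.214546 − 0.205078 = 0.009468.
Hence σ₀² = 1/0.009468 ≈ 105.6.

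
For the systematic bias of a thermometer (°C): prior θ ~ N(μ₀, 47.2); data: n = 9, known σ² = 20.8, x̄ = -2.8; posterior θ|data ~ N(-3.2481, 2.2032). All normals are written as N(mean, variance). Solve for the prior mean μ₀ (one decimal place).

With known observation variance, the Normal–Normal posterior has precision τ_n = τ₀ + n/σ² and mean μ_n = (τ₀μ₀ + (n/σ²)x̄)/τ_n.
Here τ₀ = 1/47.2 = 0.021186 and τ_data = 9/20.8 = 0.432692, so τ_n = 0.453878.
Rearranging for μ₀: μ₀ = (μ_n·τ_n − τ_data·x̄)/τ₀ = (-3.2481·0.453878 − 0.432692·-2.8) / 0.021186 = -0.262704/0.021186 ≈ -12.4.

μ₀ = -12.4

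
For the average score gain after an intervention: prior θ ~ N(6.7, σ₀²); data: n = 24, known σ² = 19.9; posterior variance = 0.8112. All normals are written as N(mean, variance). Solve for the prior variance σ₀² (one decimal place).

σ₀² = 37.4

Posterior precision equals prior precision plus data precision: 1/σ_n² = 1/σ₀² + n/σ².
So 1/σ₀² = 1/0.8112 − 24/19.9 = 1.232742 − 1.206030 = 0.026712.
Hence σ₀² = 1/0.026712 ≈ 37.4.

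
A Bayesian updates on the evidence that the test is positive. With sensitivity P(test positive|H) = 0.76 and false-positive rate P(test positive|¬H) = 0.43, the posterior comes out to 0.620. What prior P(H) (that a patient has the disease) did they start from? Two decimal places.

P(H) = 0.48

Bayes' rule in odds form gives O(H|E) = O(H)·[P(E|H)/P(E|¬H)], hence O(H) = O(H|E)/LR.
Posterior odds = 0.620/(1−0.620) = 1.6316. LR = 0.76/0.43 = 1.7674.
Prior odds = 1.6316/1.7674 = 0.9232, so P(H) = 0.9232/(1+0.9232) ≈ 0.48.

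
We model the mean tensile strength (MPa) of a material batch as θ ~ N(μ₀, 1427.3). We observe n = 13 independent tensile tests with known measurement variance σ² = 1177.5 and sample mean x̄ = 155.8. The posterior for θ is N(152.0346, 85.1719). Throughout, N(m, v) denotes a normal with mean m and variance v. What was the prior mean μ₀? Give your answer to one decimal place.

With known observation variance, the Normal–Normal posterior has precision τ_n = τ₀ + n/σ² and mean μ_n = (τ₀μ₀ + (n/σ²)x̄)/τ_n.
Here τ₀ = 1/1427.3 = 0.000701 and τ_data = 13/1177.5 = 0.011040, so τ_n = 0.011741.
Rearranging for μ₀: μ₀ = (μ_n·τ_n − τ_data·x̄)/τ₀ = (152.0346·0.011741 − 0.011040·155.8) / 0.000701 = 0.065006/0.000701 ≈ 92.7.

μ₀ = 92.7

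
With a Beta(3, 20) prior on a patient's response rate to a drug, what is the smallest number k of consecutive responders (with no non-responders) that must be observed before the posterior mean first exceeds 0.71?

After k responders and 0 non-responders the posterior is Beta(3+k, 20), with mean (3+k)/(3+20+k).
Set (3+k)/(23+k) > 0.71 and solve: k > (0.71·23 − 3)/(1 − 0.71) = 45.966.
The smallest integer exceeding 45.966 is 46.

k = 46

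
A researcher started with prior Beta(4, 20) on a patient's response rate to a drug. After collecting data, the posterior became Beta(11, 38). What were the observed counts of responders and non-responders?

7 responders and 18 non-responders

Under Beta–binomial conjugacy the posterior parameters are (a+s, b+f).
So s = 11 − 4 = 7 and f = 38 − 20 = 18.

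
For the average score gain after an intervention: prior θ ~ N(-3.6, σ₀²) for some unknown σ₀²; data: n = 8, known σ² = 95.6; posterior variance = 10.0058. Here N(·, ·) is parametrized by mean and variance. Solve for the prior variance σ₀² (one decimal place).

For the Normal–Normal model with known σ², precisions add: τ_n = τ₀ + n/σ².
So 1/σ₀² = 1/10.0058 − 8/95.6 = 0.099942 − 0.083682 = 0.016260.
Hence σ₀² = 1/0.016260 ≈ 61.5.

σ₀² = 61.5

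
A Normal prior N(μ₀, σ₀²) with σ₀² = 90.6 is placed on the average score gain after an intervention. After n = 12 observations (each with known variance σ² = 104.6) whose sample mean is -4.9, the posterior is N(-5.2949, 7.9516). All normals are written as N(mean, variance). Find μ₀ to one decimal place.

The posterior mean is a precision-weighted average: μ_n = (τ₀μ₀ + τ_data·x̄)/(τ₀+τ_data), with τ₀=1/σ₀² and τ_data=n/σ².
Here τ₀ = 1/90.6 = 0.011038 and τ_data = 12/104.6 = 0.114723, so τ_n = 0.125761.
Rearranging for μ₀: μ₀ = (μ_n·τ_n − τ_data·x̄)/τ₀ = (-5.2949·0.125761 − 0.114723·-4.9) / 0.011038 = -0.103749/0.011038 ≈ -9.4.

μ₀ = -9.4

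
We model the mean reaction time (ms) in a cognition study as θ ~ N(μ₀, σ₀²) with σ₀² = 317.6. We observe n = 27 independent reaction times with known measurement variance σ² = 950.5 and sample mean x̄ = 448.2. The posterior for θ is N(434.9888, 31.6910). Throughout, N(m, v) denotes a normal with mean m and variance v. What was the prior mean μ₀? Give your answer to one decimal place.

The posterior mean is a precision-weighted average: μ_n = (τ₀μ₀ + τ_data·x̄)/(τ₀+τ_data), with τ₀=1/σ₀² and τ_data=n/σ².
Here τ₀ = 1/317.6 = 0.003149 and τ_data = 27/950.5 = 0.028406, so τ_n = 0.031555.
Rearranging for μ₀: μ₀ = (μ_n·τ_n − τ_data·x̄)/τ₀ = (434.9888·0.031555 − 0.028406·448.2) / 0.003149 = 0.994502/0.003149 ≈ 315.8.

μ₀ = 315.8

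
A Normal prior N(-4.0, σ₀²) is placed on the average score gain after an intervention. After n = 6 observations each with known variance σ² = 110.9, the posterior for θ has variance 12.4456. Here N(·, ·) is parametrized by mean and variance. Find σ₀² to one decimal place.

For the Normal–Normal model with known σ², precisions add: τ_n = τ₀ + n/σ².
So 1/σ₀² = 1/12.4456 − 6/110.9 = 0.080350 − 0.054103 = 0.026247.
Hence σ₀² = 1/0.026247 ≈ 38.1.

σ₀² = 38.1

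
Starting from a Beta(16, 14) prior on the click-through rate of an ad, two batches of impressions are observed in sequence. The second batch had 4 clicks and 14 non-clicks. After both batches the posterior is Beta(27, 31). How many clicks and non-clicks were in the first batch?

7 clicks and 3 non-clicks

Sequential conjugate updates are equivalent to a single update on the pooled data, so total successes = posterior α − prior α and total failures = posterior β − prior β.
Total across both batches: 27−16=11 clicks, 31−14=17 non-clicks.
Subtract the second batch: 11−4=7 clicks and 17−14=3 non-clicks.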